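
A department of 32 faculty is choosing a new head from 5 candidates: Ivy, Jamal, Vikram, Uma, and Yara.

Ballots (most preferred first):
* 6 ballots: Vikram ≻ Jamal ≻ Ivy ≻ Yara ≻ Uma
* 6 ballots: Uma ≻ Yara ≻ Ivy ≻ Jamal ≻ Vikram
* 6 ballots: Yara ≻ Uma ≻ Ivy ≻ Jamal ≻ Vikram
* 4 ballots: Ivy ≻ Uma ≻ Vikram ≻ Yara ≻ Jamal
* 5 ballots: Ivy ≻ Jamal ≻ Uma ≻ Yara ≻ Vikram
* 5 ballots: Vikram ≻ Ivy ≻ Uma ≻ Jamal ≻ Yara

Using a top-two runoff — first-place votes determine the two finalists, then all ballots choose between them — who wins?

Ivy

Round 1 first-place votes: Ivy 9, Jamal 0, Vikram 11, Uma 6, Yara 6. Vikram and Ivy advance.
Runoff: Vikram is ranked above Ivy on 11 ballots, Ivy above Vikram on 21.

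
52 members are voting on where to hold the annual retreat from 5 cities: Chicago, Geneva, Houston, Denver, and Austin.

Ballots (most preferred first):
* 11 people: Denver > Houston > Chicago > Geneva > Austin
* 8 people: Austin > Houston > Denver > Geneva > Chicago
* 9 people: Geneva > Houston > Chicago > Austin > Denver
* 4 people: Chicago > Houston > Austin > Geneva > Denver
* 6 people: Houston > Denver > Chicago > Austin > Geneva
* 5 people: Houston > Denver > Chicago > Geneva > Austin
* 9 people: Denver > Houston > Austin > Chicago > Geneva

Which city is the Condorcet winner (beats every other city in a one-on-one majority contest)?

Houston

Houston vs Chicago: 48–4
Houston vs Geneva: 43–9
Houston vs Denver: 32–20
Houston vs Austin: 44–8
Houston beats every other city.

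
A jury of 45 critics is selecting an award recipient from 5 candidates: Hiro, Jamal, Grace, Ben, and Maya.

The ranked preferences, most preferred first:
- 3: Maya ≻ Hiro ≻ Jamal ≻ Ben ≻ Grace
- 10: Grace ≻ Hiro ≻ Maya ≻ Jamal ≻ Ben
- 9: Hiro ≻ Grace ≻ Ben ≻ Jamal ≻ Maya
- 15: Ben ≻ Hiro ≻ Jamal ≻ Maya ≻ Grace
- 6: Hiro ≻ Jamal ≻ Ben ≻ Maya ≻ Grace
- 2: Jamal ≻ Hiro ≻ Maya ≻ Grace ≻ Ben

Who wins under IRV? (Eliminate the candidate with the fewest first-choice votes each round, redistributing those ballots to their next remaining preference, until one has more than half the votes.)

Round 1: Hiro 15, Jamal 2, Grace 10, Ben 15, Maya 3. Jamal eliminated.
Round 2: Hiro 17, Grace 10, Ben 15, Maya 3. Maya eliminated.
Round 3: Hiro 20, Grace 10, Ben 15. Grace eliminated.
Round 4: Hiro 30, Ben 15. Hiro has a majority (≥23).

Hiro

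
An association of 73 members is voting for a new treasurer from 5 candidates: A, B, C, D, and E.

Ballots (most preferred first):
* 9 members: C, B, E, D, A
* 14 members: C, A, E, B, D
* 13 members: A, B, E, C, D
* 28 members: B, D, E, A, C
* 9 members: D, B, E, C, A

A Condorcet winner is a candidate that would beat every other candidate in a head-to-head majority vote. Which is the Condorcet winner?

B vs A: 46–27
B vs C: 50–23
B vs D: 64–9
B vs E: 59–14
B beats every other candidate.

B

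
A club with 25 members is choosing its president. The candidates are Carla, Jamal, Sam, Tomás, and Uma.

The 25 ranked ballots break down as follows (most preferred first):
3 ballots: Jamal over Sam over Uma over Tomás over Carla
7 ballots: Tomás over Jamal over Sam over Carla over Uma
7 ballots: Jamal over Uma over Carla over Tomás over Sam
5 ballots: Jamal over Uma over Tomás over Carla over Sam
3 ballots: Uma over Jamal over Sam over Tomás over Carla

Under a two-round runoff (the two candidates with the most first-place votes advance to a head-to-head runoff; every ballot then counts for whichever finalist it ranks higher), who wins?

Round 1 first-place votes: Carla 0, Jamal 15, Sam 0, Tomás 7, Uma 3. Jamal and Tomás advance.
Runoff: Jamal is ranked above Tomás on 18 ballots, Tomás above Jamal on 7.

Jamal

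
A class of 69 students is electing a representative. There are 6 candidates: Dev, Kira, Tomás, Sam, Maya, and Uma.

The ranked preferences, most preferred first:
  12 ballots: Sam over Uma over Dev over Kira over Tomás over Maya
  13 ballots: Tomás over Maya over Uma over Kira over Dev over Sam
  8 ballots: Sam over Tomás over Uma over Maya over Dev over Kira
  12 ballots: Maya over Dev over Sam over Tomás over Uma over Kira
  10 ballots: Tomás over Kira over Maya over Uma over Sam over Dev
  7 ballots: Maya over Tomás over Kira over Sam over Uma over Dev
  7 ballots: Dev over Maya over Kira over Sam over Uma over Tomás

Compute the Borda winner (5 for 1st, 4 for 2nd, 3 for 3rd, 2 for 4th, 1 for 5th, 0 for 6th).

Maya

Dev: 12×3 + 13×1 + 8×1 + 12×4 + 10×0 + 7×0 + 7×5 = 140
Kira: 12×2 + 13×2 + 8×0 + 12×0 + 10×4 + 7×3 + 7×3 = 132
Tomás: 12×1 + 13×5 + 8×4 + 12×2 + 10×5 + 7×4 + 7×0 = 211
Sam: 12×5 + 13×0 + 8×5 + 12×3 + 10×1 + 7×2 + 7×2 = 174
Maya: 12×0 + 13×4 + 8×2 + 12×5 + 10×3 + 7×5 + 7×4 = 221
Uma: 12×4 + 13×3 + 8×3 + 12×1 + 10×2 + 7×1 + 7×1 = 157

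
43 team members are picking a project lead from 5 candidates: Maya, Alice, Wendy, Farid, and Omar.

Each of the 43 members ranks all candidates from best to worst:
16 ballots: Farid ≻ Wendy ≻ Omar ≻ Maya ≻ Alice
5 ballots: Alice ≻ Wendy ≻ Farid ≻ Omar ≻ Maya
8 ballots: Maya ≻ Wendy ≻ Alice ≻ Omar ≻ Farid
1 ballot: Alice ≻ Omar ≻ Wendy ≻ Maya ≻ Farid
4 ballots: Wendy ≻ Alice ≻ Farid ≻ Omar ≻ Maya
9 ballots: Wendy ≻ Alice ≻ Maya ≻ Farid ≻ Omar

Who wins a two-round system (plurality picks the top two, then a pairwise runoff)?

Wendy

Round 1 first-place votes: Maya 8, Alice 6, Wendy 13, Farid 16, Omar 0. Farid and Wendy advance.
Runoff: Farid is ranked above Wendy on 16 ballots, Wendy above Farid on 27.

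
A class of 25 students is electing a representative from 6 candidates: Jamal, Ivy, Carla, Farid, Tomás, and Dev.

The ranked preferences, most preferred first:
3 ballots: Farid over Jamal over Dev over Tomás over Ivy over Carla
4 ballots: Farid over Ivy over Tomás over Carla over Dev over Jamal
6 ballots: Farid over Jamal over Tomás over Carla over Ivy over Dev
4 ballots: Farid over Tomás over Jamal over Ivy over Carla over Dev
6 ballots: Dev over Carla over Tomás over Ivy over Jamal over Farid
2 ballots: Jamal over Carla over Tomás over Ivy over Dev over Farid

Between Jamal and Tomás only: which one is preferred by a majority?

Tomás

Jamal is ranked above Tomás on 11 ballots; Tomás above Jamal on 14.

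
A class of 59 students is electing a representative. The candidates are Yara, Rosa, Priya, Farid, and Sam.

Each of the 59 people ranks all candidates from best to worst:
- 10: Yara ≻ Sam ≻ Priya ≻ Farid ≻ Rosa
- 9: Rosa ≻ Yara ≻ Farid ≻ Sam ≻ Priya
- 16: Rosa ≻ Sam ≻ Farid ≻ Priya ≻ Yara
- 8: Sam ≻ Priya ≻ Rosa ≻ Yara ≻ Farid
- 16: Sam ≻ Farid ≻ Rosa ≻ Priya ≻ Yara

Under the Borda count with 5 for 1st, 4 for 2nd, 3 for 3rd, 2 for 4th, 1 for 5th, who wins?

Sam

Yara: 10×5 + 9×4 + 16×1 + 8×2 + 16×1 = 134
Rosa: 10×1 + 9×5 + 16×5 + 8×3 + 16×3 = 207
Priya: 10×3 + 9×1 + 16×2 + 8×4 + 16×2 = 135
Farid: 10×2 + 9×3 + 16×3 + 8×1 + 16×4 = 167
Sam: 10×4 + 9×2 + 16×4 + 8×5 + 16×5 = 242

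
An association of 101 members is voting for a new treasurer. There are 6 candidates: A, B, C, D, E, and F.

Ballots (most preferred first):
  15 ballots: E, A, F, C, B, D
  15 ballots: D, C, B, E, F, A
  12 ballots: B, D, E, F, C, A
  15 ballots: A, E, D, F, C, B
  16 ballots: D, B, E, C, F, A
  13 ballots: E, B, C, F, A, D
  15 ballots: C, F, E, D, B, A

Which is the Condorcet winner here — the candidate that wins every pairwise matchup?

E vs A: 86–15
E vs B: 58–43
E vs C: 71–30
E vs D: 58–43
E vs F: 86–15
E beats every other candidate.

E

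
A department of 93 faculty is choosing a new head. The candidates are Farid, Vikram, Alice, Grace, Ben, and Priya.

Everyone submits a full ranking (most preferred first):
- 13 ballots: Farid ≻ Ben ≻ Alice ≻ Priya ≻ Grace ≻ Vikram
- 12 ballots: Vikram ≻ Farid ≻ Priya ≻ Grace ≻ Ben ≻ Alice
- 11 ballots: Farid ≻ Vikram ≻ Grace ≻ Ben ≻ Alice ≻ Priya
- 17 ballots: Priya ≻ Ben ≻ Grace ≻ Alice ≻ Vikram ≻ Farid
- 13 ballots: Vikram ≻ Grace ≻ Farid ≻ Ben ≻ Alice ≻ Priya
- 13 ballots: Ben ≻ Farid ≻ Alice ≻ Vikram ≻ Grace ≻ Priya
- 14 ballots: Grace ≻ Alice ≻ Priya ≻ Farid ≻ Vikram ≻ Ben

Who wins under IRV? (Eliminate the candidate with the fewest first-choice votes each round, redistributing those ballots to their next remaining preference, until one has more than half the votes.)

Round 1: Farid 24, Vikram 25, Alice 0, Grace 14, Ben 13, Priya 17. Alice eliminated.
Round 2: Farid 24, Vikram 25, Grace 14, Ben 13, Priya 17. Ben eliminated.
Round 3: Farid 37, Vikram 25, Grace 14, Priya 17. Grace eliminated.
Round 4: Farid 37, Vikram 25, Priya 31. Vikram eliminated.
Round 5: Farid 62, Priya 31. Farid has a majority (≥47).

Farid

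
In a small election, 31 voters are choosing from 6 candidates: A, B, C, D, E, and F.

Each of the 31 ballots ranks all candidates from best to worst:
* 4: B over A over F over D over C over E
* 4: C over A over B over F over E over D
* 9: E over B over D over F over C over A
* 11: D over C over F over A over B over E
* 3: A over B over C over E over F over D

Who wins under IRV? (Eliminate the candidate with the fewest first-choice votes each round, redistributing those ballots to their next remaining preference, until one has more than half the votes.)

B

Round 1: A 3, B 4, C 4, D 11, E 9, F 0. F eliminated.
Round 2: A 3, B 4, C 4, D 11, E 9. A eliminated.
Round 3: B 7, C 4, D 11, E 9. C eliminated.
Round 4: B 11, D 11, E 9. E eliminated.
Round 5: B 20, D 11. B has a majority (≥16).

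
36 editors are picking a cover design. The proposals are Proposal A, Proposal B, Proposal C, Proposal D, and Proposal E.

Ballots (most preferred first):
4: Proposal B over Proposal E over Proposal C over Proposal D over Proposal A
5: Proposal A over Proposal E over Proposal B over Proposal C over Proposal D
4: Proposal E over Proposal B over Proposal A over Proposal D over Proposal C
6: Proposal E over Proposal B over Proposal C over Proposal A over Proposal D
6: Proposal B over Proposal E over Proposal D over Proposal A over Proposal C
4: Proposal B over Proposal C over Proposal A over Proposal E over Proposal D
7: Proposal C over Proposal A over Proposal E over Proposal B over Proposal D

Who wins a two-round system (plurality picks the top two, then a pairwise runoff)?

Round 1 first-place votes: Proposal A 5, Proposal B 14, Proposal C 7, Proposal D 0, Proposal E 10. Proposal B and Proposal E advance.
Runoff: Proposal B is ranked above Proposal E on 14 ballots, Proposal E above Proposal B on 22.

Proposal E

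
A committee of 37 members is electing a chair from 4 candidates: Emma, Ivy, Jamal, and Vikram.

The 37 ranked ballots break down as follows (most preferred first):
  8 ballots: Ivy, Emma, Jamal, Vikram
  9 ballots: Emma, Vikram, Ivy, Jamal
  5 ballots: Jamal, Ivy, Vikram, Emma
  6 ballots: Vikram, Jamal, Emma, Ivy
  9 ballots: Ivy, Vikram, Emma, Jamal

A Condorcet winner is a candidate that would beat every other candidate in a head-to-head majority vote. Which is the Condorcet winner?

Ivy vs Emma: 22–15
Ivy vs Jamal: 26–11
Ivy vs Vikram: 22–15
Ivy beats every other candidate.

Ivy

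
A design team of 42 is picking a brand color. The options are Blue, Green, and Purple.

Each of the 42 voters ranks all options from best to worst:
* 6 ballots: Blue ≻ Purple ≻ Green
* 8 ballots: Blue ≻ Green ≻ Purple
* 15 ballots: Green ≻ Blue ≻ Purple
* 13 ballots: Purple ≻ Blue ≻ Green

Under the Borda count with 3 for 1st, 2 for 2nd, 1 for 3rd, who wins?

Blue: 6×3 + 8×3 + 15×2 + 13×2 = 98
Green: 6×1 + 8×2 + 15×3 + 13×1 = 80
Purple: 6×2 + 8×1 + 15×1 + 13×3 = 74

Blue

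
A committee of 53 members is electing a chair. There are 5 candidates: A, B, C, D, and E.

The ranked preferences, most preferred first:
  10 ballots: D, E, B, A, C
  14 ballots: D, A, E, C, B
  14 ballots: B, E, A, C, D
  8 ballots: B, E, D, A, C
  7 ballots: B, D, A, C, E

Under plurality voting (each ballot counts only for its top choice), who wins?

First-place votes: A 0, B 29, C 0, D 24, E 0.

B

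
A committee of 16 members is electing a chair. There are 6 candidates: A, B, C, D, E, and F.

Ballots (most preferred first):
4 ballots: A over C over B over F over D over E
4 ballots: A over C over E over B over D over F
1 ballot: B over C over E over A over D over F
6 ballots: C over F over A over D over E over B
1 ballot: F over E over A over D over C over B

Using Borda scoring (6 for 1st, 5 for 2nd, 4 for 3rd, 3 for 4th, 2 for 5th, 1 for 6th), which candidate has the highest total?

A: 4×6 + 4×6 + 1×3 + 6×4 + 1×4 = 79
B: 4×4 + 4×3 + 1×6 + 6×1 + 1×1 = 41
C: 4×5 + 4×5 + 1×5 + 6×6 + 1×2 = 83
D: 4×2 + 4×2 + 1×2 + 6×3 + 1×3 = 39
E: 4×1 + 4×4 + 1×4 + 6×2 + 1×5 = 41
F: 4×3 + 4×1 + 1×1 + 6×5 + 1×6 = 53

C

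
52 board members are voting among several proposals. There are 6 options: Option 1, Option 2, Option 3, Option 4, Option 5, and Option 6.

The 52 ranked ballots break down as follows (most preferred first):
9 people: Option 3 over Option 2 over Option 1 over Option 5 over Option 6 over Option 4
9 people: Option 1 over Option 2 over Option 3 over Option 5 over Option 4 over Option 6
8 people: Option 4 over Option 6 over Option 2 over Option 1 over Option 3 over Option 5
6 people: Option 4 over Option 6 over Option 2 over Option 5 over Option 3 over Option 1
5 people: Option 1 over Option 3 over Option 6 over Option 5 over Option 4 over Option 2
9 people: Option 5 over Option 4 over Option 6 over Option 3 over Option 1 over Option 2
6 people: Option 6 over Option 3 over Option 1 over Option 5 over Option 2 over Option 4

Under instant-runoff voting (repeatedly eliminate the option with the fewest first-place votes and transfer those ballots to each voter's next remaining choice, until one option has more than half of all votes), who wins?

Round 1: Option 1 14, Option 2 0, Option 3 9, Option 4 14, Option 5 9, Option 6 6. Option 2 eliminated.
Round 2: Option 1 14, Option 3 9, Option 4 14, Option 5 9, Option 6 6. Option 6 eliminated.
Round 3: Option 1 14, Option 3 15, Option 4 14, Option 5 9. Option 5 eliminated.
Round 4: Option 1 14, Option 3 15, Option 4 23. Option 1 eliminated.
Round 5: Option 3 29, Option 4 23. Option 3 has a majority (≥27).

Option 3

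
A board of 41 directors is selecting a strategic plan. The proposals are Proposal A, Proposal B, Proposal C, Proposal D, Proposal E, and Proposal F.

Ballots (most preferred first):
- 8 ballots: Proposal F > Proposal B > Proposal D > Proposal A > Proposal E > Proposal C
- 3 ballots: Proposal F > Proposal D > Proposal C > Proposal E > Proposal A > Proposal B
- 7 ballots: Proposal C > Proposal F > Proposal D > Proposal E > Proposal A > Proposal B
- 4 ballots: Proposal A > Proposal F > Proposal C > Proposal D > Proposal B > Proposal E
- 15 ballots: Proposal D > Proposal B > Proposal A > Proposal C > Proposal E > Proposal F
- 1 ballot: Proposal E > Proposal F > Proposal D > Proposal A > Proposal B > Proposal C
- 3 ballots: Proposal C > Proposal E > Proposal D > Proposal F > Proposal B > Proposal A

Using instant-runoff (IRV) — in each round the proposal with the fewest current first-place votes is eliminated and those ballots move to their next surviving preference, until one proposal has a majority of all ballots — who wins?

Round 1: Proposal A 4, Proposal B 0, Proposal C 10, Proposal D 15, Proposal E 1, Proposal F 11. Proposal B eliminated.
Round 2: Proposal A 4, Proposal C 10, Proposal D 15, Proposal E 1, Proposal F 11. Proposal E eliminated.
Round 3: Proposal A 4, Proposal C 10, Proposal D 15, Proposal F 12. Proposal A eliminated.
Round 4: Proposal C 10, Proposal D 15, Proposal F 16. Proposal C eliminated.
Round 5: Proposal D 18, Proposal F 23. Proposal F has a majority (≥21).

Proposal F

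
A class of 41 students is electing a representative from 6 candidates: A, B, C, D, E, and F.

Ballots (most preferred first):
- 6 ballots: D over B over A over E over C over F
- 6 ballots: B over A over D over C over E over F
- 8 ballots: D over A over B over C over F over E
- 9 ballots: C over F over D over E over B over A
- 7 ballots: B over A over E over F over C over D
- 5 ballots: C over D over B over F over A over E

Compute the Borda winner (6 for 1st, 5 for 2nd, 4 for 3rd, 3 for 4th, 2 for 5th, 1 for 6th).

A: 6×4 + 6×5 + 8×5 + 9×1 + 7×5 + 5×2 = 148
B: 6×5 + 6×6 + 8×4 + 9×2 + 7×6 + 5×4 = 178
C: 6×2 + 6×3 + 8×3 + 9×6 + 7×2 + 5×6 = 152
D: 6×6 + 6×4 + 8×6 + 9×4 + 7×1 + 5×5 = 176
E: 6×3 + 6×2 + 8×1 + 9×3 + 7×4 + 5×1 = 98
F: 6×1 + 6×1 + 8×2 + 9×5 + 7×3 + 5×3 = 109

B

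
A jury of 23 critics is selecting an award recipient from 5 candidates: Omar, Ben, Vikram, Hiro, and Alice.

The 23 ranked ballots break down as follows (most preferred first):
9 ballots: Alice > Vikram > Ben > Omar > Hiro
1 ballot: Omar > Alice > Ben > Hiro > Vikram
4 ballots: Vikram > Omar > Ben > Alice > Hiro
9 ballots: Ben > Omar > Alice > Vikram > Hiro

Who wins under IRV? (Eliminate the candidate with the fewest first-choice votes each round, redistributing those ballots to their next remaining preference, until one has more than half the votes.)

Ben

Round 1: Omar 1, Ben 9, Vikram 4, Hiro 0, Alice 9. Hiro eliminated.
Round 2: Omar 1, Ben 9, Vikram 4, Alice 9. Omar eliminated.
Round 3: Ben 9, Vikram 4, Alice 10. Vikram eliminated.
Round 4: Ben 13, Alice 10. Ben has a majority (≥12).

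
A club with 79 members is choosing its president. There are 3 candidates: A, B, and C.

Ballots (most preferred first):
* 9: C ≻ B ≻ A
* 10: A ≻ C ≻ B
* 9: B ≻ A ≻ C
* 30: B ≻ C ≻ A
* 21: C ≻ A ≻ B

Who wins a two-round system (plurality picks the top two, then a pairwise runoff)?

Round 1 first-place votes: A 10, B 39, C 30. B and C advance.
Runoff: B is ranked above C on 39 ballots, C above B on 40.

C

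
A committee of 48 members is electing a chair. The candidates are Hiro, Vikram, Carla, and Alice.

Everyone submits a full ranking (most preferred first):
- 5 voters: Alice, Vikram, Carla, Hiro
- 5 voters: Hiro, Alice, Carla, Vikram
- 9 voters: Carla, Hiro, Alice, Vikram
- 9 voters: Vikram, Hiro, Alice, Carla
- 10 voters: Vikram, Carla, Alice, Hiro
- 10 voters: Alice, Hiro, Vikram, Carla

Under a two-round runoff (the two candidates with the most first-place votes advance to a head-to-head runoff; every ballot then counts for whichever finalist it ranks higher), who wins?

Alice

Round 1 first-place votes: Hiro 5, Vikram 19, Carla 9, Alice 15. Vikram and Alice advance.
Runoff: Vikram is ranked above Alice on 19 ballots, Alice above Vikram on 29.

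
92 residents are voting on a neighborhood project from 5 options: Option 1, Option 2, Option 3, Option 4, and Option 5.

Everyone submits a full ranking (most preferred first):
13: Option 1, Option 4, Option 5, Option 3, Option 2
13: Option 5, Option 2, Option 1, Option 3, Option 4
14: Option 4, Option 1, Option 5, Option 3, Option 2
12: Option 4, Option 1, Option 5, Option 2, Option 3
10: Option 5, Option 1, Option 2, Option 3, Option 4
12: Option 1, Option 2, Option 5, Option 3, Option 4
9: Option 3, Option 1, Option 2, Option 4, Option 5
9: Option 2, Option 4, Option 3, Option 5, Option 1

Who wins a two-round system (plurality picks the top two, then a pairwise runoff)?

Option 1

Round 1 first-place votes: Option 1 25, Option 2 9, Option 3 9, Option 4 26, Option 5 23. Option 4 and Option 1 advance.
Runoff: Option 4 is ranked above Option 1 on 35 ballots, Option 1 above Option 4 on 57.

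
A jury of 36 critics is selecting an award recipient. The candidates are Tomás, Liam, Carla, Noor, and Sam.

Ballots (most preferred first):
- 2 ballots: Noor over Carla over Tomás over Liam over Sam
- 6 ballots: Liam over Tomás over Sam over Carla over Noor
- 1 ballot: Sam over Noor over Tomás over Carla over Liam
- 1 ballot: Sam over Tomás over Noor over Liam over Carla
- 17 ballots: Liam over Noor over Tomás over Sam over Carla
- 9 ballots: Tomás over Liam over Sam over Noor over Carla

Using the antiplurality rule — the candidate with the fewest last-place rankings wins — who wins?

Last-place votes: Tomás 0, Liam 1, Carla 27, Noor 6, Sam 2.

Tomás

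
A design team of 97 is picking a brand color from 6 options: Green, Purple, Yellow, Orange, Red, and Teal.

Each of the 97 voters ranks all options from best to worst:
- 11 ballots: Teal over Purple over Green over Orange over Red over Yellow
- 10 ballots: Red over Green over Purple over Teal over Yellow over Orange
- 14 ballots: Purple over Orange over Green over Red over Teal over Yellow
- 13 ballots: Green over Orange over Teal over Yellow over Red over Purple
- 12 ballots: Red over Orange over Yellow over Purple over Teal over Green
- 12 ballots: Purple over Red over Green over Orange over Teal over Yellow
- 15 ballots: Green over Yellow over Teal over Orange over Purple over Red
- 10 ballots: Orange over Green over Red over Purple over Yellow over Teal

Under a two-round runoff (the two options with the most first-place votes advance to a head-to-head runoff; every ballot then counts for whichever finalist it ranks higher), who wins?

Purple

Round 1 first-place votes: Green 28, Purple 26, Yellow 0, Orange 10, Red 22, Teal 11. Green and Purple advance.
Runoff: Green is ranked above Purple on 48 ballots, Purple above Green on 49.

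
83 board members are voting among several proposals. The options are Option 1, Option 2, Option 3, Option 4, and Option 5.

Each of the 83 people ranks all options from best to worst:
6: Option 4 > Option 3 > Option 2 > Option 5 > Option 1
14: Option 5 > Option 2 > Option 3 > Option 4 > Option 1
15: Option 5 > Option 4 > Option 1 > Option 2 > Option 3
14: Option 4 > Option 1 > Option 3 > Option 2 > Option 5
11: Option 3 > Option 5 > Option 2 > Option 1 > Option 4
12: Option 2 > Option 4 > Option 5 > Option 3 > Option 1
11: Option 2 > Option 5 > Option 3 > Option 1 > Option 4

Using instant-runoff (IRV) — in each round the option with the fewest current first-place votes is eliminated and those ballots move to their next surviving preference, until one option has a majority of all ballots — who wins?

Option 2

Round 1: Option 1 0, Option 2 23, Option 3 11, Option 4 20, Option 5 29. Option 1 eliminated.
Round 2: Option 2 23, Option 3 11, Option 4 20, Option 5 29. Option 3 eliminated.
Round 3: Option 2 23, Option 4 20, Option 5 40. Option 4 eliminated.
Round 4: Option 2 43, Option 5 40. Option 2 has a majority (≥42).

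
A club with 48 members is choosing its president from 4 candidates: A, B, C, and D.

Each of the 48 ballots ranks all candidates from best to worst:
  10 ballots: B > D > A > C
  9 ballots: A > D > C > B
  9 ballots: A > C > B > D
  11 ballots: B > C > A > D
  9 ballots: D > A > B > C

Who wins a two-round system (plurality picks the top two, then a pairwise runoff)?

A

Round 1 first-place votes: A 18, B 21, C 0, D 9. B and A advance.
Runoff: B is ranked above A on 21 ballots, A above B on 27.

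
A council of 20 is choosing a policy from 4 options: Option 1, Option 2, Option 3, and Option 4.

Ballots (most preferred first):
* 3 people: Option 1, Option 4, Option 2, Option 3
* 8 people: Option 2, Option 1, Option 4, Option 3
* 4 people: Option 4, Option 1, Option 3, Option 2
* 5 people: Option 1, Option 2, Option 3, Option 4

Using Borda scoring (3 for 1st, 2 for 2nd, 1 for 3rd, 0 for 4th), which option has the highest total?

Option 1

Option 1: 3×3 + 8×2 + 4×2 + 5×3 = 48
Option 2: 3×1 + 8×3 + 4×0 + 5×2 = 37
Option 3: 3×0 + 8×0 + 4×1 + 5×1 = 9
Option 4: 3×2 + 8×1 + 4×3 + 5×0 = 26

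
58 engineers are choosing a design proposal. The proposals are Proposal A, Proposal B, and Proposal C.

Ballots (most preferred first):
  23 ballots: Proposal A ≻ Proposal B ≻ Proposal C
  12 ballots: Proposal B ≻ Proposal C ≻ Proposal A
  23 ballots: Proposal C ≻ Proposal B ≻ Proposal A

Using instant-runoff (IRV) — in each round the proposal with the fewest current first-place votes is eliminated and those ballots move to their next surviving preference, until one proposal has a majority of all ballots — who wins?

Round 1: Proposal A 23, Proposal B 12, Proposal C 23. Proposal B eliminated.
Round 2: Proposal A 23, Proposal C 35. Proposal C has a majority (≥30).

Proposal C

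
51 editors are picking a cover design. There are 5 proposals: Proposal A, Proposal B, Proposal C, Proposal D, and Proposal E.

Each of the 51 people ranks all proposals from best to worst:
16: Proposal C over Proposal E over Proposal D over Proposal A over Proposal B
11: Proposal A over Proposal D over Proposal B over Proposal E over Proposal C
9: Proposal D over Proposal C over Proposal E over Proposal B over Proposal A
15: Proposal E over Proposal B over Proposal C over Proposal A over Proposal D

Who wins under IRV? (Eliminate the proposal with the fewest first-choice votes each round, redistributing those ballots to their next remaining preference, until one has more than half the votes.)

Round 1: Proposal A 11, Proposal B 0, Proposal C 16, Proposal D 9, Proposal E 15. Proposal B eliminated.
Round 2: Proposal A 11, Proposal C 16, Proposal D 9, Proposal E 15. Proposal D eliminated.
Round 3: Proposal A 11, Proposal C 25, Proposal E 15. Proposal A eliminated.
Round 4: Proposal C 25, Proposal E 26. Proposal E has a majority (≥26).

Proposal E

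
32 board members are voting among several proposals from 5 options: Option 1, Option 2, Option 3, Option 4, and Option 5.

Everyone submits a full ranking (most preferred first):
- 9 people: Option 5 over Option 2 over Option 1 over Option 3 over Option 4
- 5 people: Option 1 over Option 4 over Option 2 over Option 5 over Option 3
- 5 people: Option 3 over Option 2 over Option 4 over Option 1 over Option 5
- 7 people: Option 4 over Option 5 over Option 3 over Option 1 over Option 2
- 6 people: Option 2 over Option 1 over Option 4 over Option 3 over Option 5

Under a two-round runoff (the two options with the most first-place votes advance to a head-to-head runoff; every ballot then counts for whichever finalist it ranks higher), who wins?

Round 1 first-place votes: Option 1 5, Option 2 6, Option 3 5, Option 4 7, Option 5 9. Option 5 and Option 4 advance.
Runoff: Option 5 is ranked above Option 4 on 9 ballots, Option 4 above Option 5 on 23.

Option 4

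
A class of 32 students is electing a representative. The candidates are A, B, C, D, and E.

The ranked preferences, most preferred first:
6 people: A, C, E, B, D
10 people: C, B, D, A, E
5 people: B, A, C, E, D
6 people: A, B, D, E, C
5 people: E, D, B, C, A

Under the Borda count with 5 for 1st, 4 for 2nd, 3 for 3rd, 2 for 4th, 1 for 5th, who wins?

B

A: 6×5 + 10×2 + 5×4 + 6×5 + 5×1 = 105
B: 6×2 + 10×4 + 5×5 + 6×4 + 5×3 = 116
C: 6×4 + 10×5 + 5×3 + 6×1 + 5×2 = 105
D: 6×1 + 10×3 + 5×1 + 6×3 + 5×4 = 79
E: 6×3 + 10×1 + 5×2 + 6×2 + 5×5 = 75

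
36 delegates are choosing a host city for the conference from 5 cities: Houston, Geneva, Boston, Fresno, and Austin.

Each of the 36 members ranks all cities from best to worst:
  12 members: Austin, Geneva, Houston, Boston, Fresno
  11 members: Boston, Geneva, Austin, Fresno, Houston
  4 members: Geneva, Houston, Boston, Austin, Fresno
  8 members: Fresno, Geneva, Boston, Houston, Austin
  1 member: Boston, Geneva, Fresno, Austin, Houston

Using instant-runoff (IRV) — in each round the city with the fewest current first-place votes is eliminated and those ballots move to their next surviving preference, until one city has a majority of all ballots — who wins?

Round 1: Houston 0, Geneva 4, Boston 12, Fresno 8, Austin 12. Houston eliminated.
Round 2: Geneva 4, Boston 12, Fresno 8, Austin 12. Geneva eliminated.
Round 3: Boston 16, Fresno 8, Austin 12. Fresno eliminated.
Round 4: Boston 24, Austin 12. Boston has a majority (≥19).

Boston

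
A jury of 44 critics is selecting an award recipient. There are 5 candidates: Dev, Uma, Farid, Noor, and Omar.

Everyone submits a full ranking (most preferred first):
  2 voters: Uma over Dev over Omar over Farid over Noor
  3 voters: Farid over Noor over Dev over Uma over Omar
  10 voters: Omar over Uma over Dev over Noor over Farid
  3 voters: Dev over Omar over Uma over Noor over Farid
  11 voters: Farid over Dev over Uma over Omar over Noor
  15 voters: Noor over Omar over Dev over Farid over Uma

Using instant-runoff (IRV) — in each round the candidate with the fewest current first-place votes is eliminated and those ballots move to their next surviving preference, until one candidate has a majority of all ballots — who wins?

Omar

Round 1: Dev 3, Uma 2, Farid 14, Noor 15, Omar 10. Uma eliminated.
Round 2: Dev 5, Farid 14, Noor 15, Omar 10. Dev eliminated.
Round 3: Farid 14, Noor 15, Omar 15. Farid eliminated.
Round 4: Noor 18, Omar 26. Omar has a majority (≥23).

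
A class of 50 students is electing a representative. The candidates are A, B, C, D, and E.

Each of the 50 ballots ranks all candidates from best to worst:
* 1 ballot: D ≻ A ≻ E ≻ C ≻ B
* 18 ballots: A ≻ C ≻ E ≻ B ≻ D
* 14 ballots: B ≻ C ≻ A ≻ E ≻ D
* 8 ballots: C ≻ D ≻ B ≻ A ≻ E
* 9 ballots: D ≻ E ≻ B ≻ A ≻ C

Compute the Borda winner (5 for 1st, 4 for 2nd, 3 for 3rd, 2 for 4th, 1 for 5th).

A: 1×4 + 18×5 + 14×3 + 8×2 + 9×2 = 170
B: 1×1 + 18×2 + 14×5 + 8×3 + 9×3 = 158
C: 1×2 + 18×4 + 14×4 + 8×5 + 9×1 = 179
D: 1×5 + 18×1 + 14×1 + 8×4 + 9×5 = 114
E: 1×3 + 18×3 + 14×2 + 8×1 + 9×4 = 129

C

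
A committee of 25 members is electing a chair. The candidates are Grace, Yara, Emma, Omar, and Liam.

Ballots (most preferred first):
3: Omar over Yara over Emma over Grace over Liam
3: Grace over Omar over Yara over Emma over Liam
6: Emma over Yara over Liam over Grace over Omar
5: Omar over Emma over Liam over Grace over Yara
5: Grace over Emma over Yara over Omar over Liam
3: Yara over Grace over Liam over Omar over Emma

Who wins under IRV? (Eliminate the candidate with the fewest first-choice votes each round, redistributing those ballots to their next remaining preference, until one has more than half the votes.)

Round 1: Grace 8, Yara 3, Emma 6, Omar 8, Liam 0. Liam eliminated.
Round 2: Grace 8, Yara 3, Emma 6, Omar 8. Yara eliminated.
Round 3: Grace 11, Emma 6, Omar 8. Emma eliminated.
Round 4: Grace 17, Omar 8. Grace has a majority (≥13).

Grace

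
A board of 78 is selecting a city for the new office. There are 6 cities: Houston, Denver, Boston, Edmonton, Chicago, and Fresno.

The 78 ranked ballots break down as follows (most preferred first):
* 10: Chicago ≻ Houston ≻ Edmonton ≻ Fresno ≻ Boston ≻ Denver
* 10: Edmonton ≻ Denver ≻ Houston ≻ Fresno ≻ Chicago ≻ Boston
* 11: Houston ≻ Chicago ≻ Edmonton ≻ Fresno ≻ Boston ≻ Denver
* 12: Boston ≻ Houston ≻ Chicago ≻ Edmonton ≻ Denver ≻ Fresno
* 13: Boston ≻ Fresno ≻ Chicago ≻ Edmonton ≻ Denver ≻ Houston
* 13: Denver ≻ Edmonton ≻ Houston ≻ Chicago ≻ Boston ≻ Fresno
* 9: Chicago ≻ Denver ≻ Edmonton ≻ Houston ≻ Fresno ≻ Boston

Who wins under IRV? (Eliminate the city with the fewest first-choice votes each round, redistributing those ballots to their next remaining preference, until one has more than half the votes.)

Round 1: Houston 11, Denver 13, Boston 25, Edmonton 10, Chicago 19, Fresno 0. Fresno eliminated.
Round 2: Houston 11, Denver 13, Boston 25, Edmonton 10, Chicago 19. Edmonton eliminated.
Round 3: Houston 11, Denver 23, Boston 25, Chicago 19. Houston eliminated.
Round 4: Denver 23, Boston 25, Chicago 30. Denver eliminated.
Round 5: Boston 25, Chicago 53. Chicago has a majority (≥40).

Chicago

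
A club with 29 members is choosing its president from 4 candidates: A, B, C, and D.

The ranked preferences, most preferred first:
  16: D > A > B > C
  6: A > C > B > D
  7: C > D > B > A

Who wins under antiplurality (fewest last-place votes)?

Last-place votes: A 7, B 0, C 16, D 6.

B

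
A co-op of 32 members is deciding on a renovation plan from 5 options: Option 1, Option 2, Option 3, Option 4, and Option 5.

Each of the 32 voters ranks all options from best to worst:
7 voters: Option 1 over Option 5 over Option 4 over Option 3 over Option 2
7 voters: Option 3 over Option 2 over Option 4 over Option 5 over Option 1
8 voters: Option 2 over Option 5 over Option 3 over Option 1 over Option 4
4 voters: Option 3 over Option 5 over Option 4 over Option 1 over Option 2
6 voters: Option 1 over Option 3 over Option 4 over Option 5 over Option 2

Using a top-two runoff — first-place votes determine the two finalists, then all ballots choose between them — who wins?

Round 1 first-place votes: Option 1 13, Option 2 8, Option 3 11, Option 4 0, Option 5 0. Option 1 and Option 3 advance.
Runoff: Option 1 is ranked above Option 3 on 13 ballots, Option 3 above Option 1 on 19.

Option 3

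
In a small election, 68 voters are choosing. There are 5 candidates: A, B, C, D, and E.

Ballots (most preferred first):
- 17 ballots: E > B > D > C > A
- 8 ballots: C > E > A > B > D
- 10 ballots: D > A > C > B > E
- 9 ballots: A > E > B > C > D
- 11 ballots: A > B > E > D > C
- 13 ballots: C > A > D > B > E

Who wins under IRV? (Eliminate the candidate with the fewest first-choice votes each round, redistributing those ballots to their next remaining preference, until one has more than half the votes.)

Round 1: A 20, B 0, C 21, D 10, E 17. B eliminated.
Round 2: A 20, C 21, D 10, E 17. D eliminated.
Round 3: A 30, C 21, E 17. E eliminated.
Round 4: A 30, C 38. C has a majority (≥35).

C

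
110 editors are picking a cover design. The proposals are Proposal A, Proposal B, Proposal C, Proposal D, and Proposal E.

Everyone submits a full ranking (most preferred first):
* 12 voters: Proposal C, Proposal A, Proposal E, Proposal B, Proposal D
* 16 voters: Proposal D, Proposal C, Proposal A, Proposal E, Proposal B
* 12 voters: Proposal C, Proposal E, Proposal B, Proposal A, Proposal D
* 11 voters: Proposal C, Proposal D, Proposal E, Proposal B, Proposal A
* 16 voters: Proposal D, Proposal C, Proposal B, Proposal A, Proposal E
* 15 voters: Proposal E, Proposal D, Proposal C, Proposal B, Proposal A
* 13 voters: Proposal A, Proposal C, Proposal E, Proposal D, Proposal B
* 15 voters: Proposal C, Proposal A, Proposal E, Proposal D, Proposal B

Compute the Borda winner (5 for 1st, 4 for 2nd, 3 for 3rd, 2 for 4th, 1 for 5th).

Proposal C

Proposal A: 12×4 + 16×3 + 12×2 + 11×1 + 16×2 + 15×1 + 13×5 + 15×4 = 303
Proposal B: 12×2 + 16×1 + 12×3 + 11×2 + 16×3 + 15×2 + 13×1 + 15×1 = 204
Proposal C: 12×5 + 16×4 + 12×5 + 11×5 + 16×4 + 15×3 + 13×4 + 15×5 = 475
Proposal D: 12×1 + 16×5 + 12×1 + 11×4 + 16×5 + 15×4 + 13×2 + 15×2 = 344
Proposal E: 12×3 + 16×2 + 12×4 + 11×3 + 16×1 + 15×5 + 13×3 + 15×3 = 324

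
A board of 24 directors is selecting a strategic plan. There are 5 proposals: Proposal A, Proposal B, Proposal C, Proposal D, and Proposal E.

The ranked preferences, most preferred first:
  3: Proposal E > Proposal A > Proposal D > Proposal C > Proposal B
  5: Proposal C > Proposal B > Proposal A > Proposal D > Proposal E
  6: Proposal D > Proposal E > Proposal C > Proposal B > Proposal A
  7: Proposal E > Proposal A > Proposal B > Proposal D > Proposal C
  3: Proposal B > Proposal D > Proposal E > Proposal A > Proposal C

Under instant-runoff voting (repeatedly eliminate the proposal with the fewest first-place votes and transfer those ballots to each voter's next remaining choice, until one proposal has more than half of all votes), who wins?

Proposal D

Round 1: Proposal A 0, Proposal B 3, Proposal C 5, Proposal D 6, Proposal E 10. Proposal A eliminated.
Round 2: Proposal B 3, Proposal C 5, Proposal D 6, Proposal E 10. Proposal B eliminated.
Round 3: Proposal C 5, Proposal D 9, Proposal E 10. Proposal C eliminated.
Round 4: Proposal D 14, Proposal E 10. Proposal D has a majority (≥13).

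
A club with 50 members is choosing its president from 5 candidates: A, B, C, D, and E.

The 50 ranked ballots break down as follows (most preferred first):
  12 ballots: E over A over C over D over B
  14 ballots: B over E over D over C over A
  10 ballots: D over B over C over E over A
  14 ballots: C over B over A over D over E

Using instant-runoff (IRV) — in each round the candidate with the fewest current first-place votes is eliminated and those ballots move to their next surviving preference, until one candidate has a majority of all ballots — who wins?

C

Round 1: A 0, B 14, C 14, D 10, E 12. A eliminated.
Round 2: B 14, C 14, D 10, E 12. D eliminated.
Round 3: B 24, C 14, E 12. E eliminated.
Round 4: B 24, C 26. C has a majority (≥26).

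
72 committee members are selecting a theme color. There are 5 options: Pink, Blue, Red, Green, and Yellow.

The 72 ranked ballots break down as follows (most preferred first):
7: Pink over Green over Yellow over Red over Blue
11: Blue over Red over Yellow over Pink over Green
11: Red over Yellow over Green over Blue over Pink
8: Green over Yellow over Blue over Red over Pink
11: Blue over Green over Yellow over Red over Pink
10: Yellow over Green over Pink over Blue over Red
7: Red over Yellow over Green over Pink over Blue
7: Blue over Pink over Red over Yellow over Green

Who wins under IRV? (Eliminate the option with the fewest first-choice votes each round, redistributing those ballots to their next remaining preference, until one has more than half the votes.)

Round 1: Pink 7, Blue 29, Red 18, Green 8, Yellow 10. Pink eliminated.
Round 2: Blue 29, Red 18, Green 15, Yellow 10. Yellow eliminated.
Round 3: Blue 29, Red 18, Green 25. Red eliminated.
Round 4: Blue 29, Green 43. Green has a majority (≥37).

Green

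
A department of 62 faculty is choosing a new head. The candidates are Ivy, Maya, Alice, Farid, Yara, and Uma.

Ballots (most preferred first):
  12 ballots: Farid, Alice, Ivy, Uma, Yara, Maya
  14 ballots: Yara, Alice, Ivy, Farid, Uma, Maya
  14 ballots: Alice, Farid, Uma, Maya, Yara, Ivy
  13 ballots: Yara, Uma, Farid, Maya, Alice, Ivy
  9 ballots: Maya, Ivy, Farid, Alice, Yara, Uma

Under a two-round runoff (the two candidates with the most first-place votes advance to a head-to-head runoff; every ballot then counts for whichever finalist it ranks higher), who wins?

Alice

Round 1 first-place votes: Ivy 0, Maya 9, Alice 14, Farid 12, Yara 27, Uma 0. Yara and Alice advance.
Runoff: Yara is ranked above Alice on 27 ballots, Alice above Yara on 35.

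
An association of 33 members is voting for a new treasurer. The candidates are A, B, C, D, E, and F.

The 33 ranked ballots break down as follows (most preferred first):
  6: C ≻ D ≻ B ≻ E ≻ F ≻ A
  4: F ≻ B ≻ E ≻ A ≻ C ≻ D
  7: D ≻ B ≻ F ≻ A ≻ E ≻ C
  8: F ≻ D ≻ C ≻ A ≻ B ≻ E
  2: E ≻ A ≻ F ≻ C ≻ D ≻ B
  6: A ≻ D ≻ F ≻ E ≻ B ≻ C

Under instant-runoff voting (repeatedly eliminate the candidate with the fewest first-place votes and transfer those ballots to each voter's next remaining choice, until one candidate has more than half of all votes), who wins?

D

Round 1: A 6, B 0, C 6, D 7, E 2, F 12. B eliminated.
Round 2: A 6, C 6, D 7, E 2, F 12. E eliminated.
Round 3: A 8, C 6, D 7, F 12. C eliminated.
Round 4: A 8, D 13, F 12. A eliminated.
Round 5: D 19, F 14. D has a majority (≥17).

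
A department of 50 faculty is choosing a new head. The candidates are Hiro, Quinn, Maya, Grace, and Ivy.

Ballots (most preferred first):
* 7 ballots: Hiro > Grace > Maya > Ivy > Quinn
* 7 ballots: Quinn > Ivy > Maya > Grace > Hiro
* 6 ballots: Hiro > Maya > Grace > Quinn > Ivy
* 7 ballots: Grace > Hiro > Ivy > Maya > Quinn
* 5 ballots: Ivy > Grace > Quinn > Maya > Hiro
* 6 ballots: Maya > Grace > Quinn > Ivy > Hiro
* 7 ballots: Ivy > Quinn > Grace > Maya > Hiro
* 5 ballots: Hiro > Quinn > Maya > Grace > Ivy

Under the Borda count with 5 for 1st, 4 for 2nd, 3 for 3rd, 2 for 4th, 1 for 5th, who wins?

Grace

Hiro: 7×5 + 7×1 + 6×5 + 7×4 + 5×1 + 6×1 + 7×1 + 5×5 = 143
Quinn: 7×1 + 7×5 + 6×2 + 7×1 + 5×3 + 6×3 + 7×4 + 5×4 = 142
Maya: 7×3 + 7×3 + 6×4 + 7×2 + 5×2 + 6×5 + 7×2 + 5×3 = 149
Grace: 7×4 + 7×2 + 6×3 + 7×5 + 5×4 + 6×4 + 7×3 + 5×2 = 170
Ivy: 7×2 + 7×4 + 6×1 + 7×3 + 5×5 + 6×2 + 7×5 + 5×1 = 146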